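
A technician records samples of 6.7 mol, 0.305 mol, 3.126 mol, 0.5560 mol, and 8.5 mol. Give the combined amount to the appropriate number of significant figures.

6.7 mol + 0.305 mol + 3.126 mol + 0.5560 mol + 8.5 mol = 19.1870 mol.
Addition/subtraction keeps the fewest decimal places: 6.7 → 1 decimal place, 0.305 → 3 decimal places, 3.126 → 3 decimal places, 0.5560 → 4 decimal places, 8.5 → 1 decimal place; limit is 1.
Rounded to 1 decimal place: 19.2 mol.

19.2 mol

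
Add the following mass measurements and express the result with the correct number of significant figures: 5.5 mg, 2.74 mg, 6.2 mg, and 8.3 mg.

5.5 mg + 2.74 mg + 6.2 mg + 8.3 mg = 22.74 mg.
Addition/subtraction keeps the fewest decimal places: 5.5 → 1 decimal place, 2.74 → 2 decimal places, 6.2 → 1 decimal place, 8.3 → 1 decimal place; limit is 1.
Rounded to 1 decimal place: 22.7 mg.

22.7 mg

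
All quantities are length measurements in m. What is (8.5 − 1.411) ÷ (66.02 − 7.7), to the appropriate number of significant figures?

8.5 − 1.411 = 7.089, limited to 1 d.p. → 2 s.f.; 66.02 − 7.7 = 58.32, limited to 1 d.p. → 3 s.f.
Carrying full precision, 7.089 ÷ 58.32 = 0.121553497942…; keep min(2, 3) = 2 s.f.
Rounded to 2 significant figures: 1.2 × 10⁻¹.

1.2 × 10⁻¹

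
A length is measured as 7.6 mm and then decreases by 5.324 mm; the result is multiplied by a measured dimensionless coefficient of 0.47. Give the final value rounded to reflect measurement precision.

1.1 mm

7.6 mm − 5.324 mm = 2.276 mm; the difference is limited to 1 decimal place (2 s.f.).
Carrying full precision, 2.276 × 0.47 = 1.06972 mm; 0.47 has 2 s.f., so the result keeps min(2, 2) = 2 s.f.
Rounded to 2 significant figures: 1.1 mm.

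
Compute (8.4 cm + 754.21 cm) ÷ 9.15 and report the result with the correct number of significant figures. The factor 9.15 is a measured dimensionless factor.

83.3 cm

8.4 cm + 754.21 cm = 762.61 cm; the sum is limited to 1 decimal place (4 s.f.).
Carrying full precision, 762.61 ÷ 9.15 = 83.3453551913… cm; 9.15 has 3 s.f., so the result keeps min(4, 3) = 3 s.f.
Rounded to 3 significant figures: 83.3 cm.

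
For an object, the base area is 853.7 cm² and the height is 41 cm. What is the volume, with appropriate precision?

volume = 853.7 cm² × 41 cm = 35001.7 cm³.
853.7 has 4 significant figures; 41 has 2.
Division/multiplication keeps the fewest: 2 significant figures.
Rounded: 3.5 × 10^4 cm³.

3.5 × 10^4 cm³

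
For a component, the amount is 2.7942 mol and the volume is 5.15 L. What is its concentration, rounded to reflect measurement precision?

concentration = 2.7942 mol ÷ 5.15 L = 0.542563106796… mol/L.
2.7942 has 5 significant figures; 5.15 has 3.
Division/multiplication keeps the fewest: 3 significant figures.
Rounded: 0.543 mol/L.

0.543 mol/L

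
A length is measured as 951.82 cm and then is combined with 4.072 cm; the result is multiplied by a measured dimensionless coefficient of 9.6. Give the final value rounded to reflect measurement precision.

951.82 cm + 4.072 cm = 955.892 cm; the sum is limited to 2 decimal places (5 s.f.).
Carrying full precision, 955.892 × 9.6 = 9176.5632 cm; 9.6 has 2 s.f., so the result keeps min(5, 2) = 2 s.f.
Rounded to 2 significant figures: 9.2 × 10^3 cm.

9.2 × 10^3 cm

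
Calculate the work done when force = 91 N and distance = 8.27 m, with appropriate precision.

7.5 × 10² J

work done = 91 N × 8.27 m = 752.57 J.
91 has 2 significant figures; 8.27 has 3.
Division/multiplication keeps the fewest: 2 significant figures.
Rounded: 7.5 × 10² J.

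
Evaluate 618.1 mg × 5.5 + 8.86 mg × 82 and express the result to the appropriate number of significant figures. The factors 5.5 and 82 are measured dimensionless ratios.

618.1 × 5.5 = 3399.55 → 3.4 × 10^3 mg (2 s.f., last digit at the 10^2 place).
8.86 × 82 = 726.52 → 7.3 × 10^2 mg (2 s.f., last digit at the 10^1 place).
Sum: 4126.07 mg; keep the coarser place, 10^2.
Result: 4.1 × 10^3 mg.

4.1 × 10^3 mg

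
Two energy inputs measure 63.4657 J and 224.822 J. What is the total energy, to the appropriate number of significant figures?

63.4657 J + 224.822 J = 288.2877 J.
Addition/subtraction keeps the fewest decimal places: 63.4657 → 4 decimal places, 224.822 → 3 decimal places; limit is 3.
Rounded to 3 decimal places: 288.288 J.

288.288 J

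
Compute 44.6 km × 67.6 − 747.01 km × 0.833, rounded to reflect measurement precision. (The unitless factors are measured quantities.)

44.6 × 67.6 = 3014.96 → 3.01 × 10^3 km (3 s.f., last digit at the 10^1 place).
747.01 × 0.833 = 622.25933 → 622 km (3 s.f., last digit at the 10^0 place).
Difference: 2392.70067 km; keep the coarser place, 10^1.
Result: 2.39 × 10^3 km.

2.39 × 10^3 km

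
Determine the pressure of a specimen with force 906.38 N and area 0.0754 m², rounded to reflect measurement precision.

1.20 × 10^4 Pa

pressure = 906.38 N ÷ 0.0754 m² = 12020.9549072… Pa.
906.38 has 5 significant figures; 0.0754 has 3.
Division/multiplication keeps the fewest: 3 significant figures.
Rounded: 1.20 × 10^4 Pa.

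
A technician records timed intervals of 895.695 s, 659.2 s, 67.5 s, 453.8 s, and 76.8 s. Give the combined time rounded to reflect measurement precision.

2153.0 s

895.695 s + 659.2 s + 67.5 s + 453.8 s + 76.8 s = 2152.995 s.
Addition/subtraction keeps the fewest decimal places: 895.695 → 3 decimal places, 659.2 → 1 decimal place, 67.5 → 1 decimal place, 453.8 → 1 decimal place, 76.8 → 1 decimal place; limit is 1.
Rounded to 1 decimal place: 2153.0 s.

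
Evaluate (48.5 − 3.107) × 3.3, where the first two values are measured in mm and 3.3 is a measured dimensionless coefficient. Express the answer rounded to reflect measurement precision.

48.5 mm − 3.107 mm = 45.393 mm; the difference is limited to 1 decimal place (3 s.f.).
Carrying full precision, 45.393 × 3.3 = 149.7969 mm; 3.3 has 2 s.f., so the result keeps min(3, 2) = 2 s.f.
Rounded to 2 significant figures: 1.5 × 10^2 mm.

1.5 × 10^2 mm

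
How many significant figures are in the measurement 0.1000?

4

0.1000: leading zeros are not significant; trailing zeros after a decimal point are significant.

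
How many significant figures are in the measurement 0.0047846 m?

5

0.0047846: leading zeros are not significant.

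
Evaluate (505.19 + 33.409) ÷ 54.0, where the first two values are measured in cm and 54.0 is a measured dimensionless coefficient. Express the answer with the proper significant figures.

505.19 cm + 33.409 cm = 538.599 cm; the sum is limited to 2 decimal places (5 s.f.).
Carrying full precision, 538.599 ÷ 54.0 = 9.97405555556… cm; 54.0 has 3 s.f., so the result keeps min(5, 3) = 3 s.f.
Rounded to 3 significant figures: 9.97 cm.

9.97 cm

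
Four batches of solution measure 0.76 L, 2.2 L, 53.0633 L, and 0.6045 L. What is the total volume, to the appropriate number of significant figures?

0.76 L + 2.2 L + 53.0633 L + 0.6045 L = 56.6278 L.
Addition/subtraction keeps the fewest decimal places: 0.76 → 2 decimal places, 2.2 → 1 decimal place, 53.0633 → 4 decimal places, 0.6045 → 4 decimal places; limit is 1.
Rounded to 1 decimal place: 56.6 L.

56.6 L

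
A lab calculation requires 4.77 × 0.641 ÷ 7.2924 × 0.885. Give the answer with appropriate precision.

0.371

4.77 × 0.641 ÷ 7.2924 × 0.885 = 0.371064320388…
Multiplication/division keeps the fewest significant figures: 4.77 → 3 s.f., 0.641 → 3 s.f., 7.2924 → 5 s.f., 0.885 → 3 s.f.; limit is 3.
Rounded to 3 significant figures: 0.371.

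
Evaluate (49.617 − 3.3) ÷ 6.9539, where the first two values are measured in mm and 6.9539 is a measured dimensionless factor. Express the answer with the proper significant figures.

6.66 mm

49.617 mm − 3.3 mm = 46.317 mm; the difference is limited to 1 decimal place (3 s.f.).
Carrying full precision, 46.317 ÷ 6.9539 = 6.66057895569… mm; 6.9539 has 5 s.f., so the result keeps min(3, 5) = 3 s.f.
Rounded to 3 significant figures: 6.66 mm.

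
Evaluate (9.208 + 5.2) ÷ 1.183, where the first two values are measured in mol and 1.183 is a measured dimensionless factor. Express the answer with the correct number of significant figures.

12.2 mol

9.208 mol + 5.2 mol = 14.408 mol; the sum is limited to 1 decimal place (3 s.f.).
Carrying full precision, 14.408 ÷ 1.183 = 12.17920541… mol; 1.183 has 4 s.f., so the result keeps min(3, 4) = 3 s.f.
Rounded to 3 significant figures: 12.2 mol.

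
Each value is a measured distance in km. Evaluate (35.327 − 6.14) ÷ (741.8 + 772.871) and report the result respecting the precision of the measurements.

0.01927

35.327 − 6.14 = 29.187, limited to 2 d.p. → 4 s.f.; 741.8 + 772.871 = 1514.671, limited to 1 d.p. → 5 s.f.
Carrying full precision, 29.187 ÷ 1514.671 = 0.0192695311391…; keep min(4, 5) = 4 s.f.
Rounded to 4 significant figures: 0.01927.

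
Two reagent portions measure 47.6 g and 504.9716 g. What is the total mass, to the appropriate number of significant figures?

47.6 g + 504.9716 g = 552.5716 g.
Addition/subtraction keeps the fewest decimal places: 47.6 → 1 decimal place, 504.9716 → 4 decimal places; limit is 1.
Rounded to 1 decimal place: 552.6 g.

552.6 g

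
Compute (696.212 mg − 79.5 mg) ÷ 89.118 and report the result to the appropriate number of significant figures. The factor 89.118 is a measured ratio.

6.920 mg

696.212 mg − 79.5 mg = 616.712 mg; the difference is limited to 1 decimal place (4 s.f.).
Carrying full precision, 616.712 ÷ 89.118 = 6.92017325344… mg; 89.118 has 5 s.f., so the result keeps min(4, 5) = 4 s.f.
Rounded to 4 significant figures: 6.920 mg.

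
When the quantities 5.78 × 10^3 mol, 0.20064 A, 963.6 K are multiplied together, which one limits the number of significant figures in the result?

5.78 × 10^3 mol

5.78 × 10^3 mol → 3 s.f.; 0.20064 A → 5 s.f.; 963.6 K → 4 s.f.
The fewest is 3 significant figures, from 5.78 × 10^3 mol.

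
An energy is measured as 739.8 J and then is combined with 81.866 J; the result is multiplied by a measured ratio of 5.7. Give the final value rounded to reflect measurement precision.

4.7 × 10³ J

739.8 J + 81.866 J = 821.666 J; the sum is limited to 1 decimal place (4 s.f.).
Carrying full precision, 821.666 × 5.7 = 4683.4962 J; 5.7 has 2 s.f., so the result keeps min(4, 2) = 2 s.f.
Rounded to 2 significant figures: 4.7 × 10³ J.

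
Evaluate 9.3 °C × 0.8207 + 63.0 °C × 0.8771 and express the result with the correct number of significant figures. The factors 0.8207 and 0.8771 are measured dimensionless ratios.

62.9 °C

9.3 × 0.8207 = 7.63251 → 7.6 °C (2 s.f., last digit at the 10^-1 place).
63.0 × 0.8771 = 55.2573 → 55.3 °C (3 s.f., last digit at the 10^-1 place).
Sum: 62.88981 °C; keep the coarser place, 10^-1.
Result: 62.9 °C.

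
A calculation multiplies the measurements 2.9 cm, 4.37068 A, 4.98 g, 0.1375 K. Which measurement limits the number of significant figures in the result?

2.9 cm

2.9 cm → 2 s.f.; 4.37068 A → 6 s.f.; 4.98 g → 3 s.f.; 0.1375 K → 4 s.f.
The fewest is 2 significant figures, from 2.9 cm.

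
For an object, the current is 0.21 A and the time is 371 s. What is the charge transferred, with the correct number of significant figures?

78 C

charge transferred = 0.21 A × 371 s = 77.91 C.
0.21 has 2 significant figures; 371 has 3.
Division/multiplication keeps the fewest: 2 significant figures.
Rounded: 78 C.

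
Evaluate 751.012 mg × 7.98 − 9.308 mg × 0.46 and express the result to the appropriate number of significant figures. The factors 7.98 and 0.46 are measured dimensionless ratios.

5.99 × 10³ mg

751.012 × 7.98 = 5993.07576 → 5.99 × 10³ mg (3 s.f., last digit at the 10^1 place).
9.308 × 0.46 = 4.28168 → 4.3 mg (2 s.f., last digit at the 10^-1 place).
Difference: 5988.79408 mg; keep the coarser place, 10^1.
Result: 5.99 × 10³ mg.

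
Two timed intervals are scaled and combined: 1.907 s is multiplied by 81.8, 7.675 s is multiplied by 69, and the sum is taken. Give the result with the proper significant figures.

1.907 × 81.8 = 155.9926 → 156 s (3 s.f., last digit at the 10^0 place).
7.675 × 69 = 529.575 → 5.3 × 10^2 s (2 s.f., last digit at the 10^1 place).
Sum: 685.5676 s; keep the coarser place, 10^1.
Result: 6.9 × 10^2 s.

6.9 × 10^2 s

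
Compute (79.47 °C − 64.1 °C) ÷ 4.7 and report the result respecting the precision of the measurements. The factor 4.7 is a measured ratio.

3.3 °C

79.47 °C − 64.1 °C = 15.37 °C; the difference is limited to 1 decimal place (3 s.f.).
Carrying full precision, 15.37 ÷ 4.7 = 3.27021276596… °C; 4.7 has 2 s.f., so the result keeps min(3, 2) = 2 s.f.
Rounded to 2 significant figures: 3.3 °C.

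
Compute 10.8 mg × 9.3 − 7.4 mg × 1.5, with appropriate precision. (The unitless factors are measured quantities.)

9 × 10^1 mg

10.8 × 9.3 = 100.44 → 1.0 × 10^2 mg (2 s.f., last digit at the 10^1 place).
7.4 × 1.5 = 11.1 → 11 mg (2 s.f., last digit at the 10^0 place).
Difference: 89.34 mg; keep the coarser place, 10^1.
Result: 9 × 10^1 mg.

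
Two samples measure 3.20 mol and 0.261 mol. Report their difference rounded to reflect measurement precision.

2.94 mol

3.20 mol − 0.261 mol = 2.939 mol.
Addition/subtraction keeps the fewest decimal places: 3.20 → 2 decimal places, 0.261 → 3 decimal places; limit is 2.
Rounded to 2 decimal places: 2.94 mol.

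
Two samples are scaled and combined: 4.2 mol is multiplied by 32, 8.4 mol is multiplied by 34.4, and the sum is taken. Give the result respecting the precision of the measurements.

4.2 × 32 = 134.4 → 1.3 × 10^2 mol (2 s.f., last digit at the 10^1 place).
8.4 × 34.4 = 288.96 → 2.9 × 10^2 mol (2 s.f., last digit at the 10^1 place).
Sum: 423.36 mol; keep the coarser place, 10^1.
Result: 4.2 × 10^2 mol.

4.2 × 10^2 mol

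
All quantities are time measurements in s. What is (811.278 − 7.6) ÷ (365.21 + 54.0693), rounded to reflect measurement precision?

1.917

811.278 − 7.6 = 803.678, limited to 1 d.p. → 4 s.f.; 365.21 + 54.0693 = 419.2793, limited to 2 d.p. → 5 s.f.
Carrying full precision, 803.678 ÷ 419.2793 = 1.91680819921…; keep min(4, 5) = 4 s.f.
Rounded to 4 significant figures: 1.917.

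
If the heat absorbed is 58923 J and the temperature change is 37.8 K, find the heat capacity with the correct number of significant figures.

1.56 × 10³ J/K

heat capacity = 58923 J ÷ 37.8 K = 1558.80952381… J/K.
58923 has 5 significant figures; 37.8 has 3.
Division/multiplication keeps the fewest: 3 significant figures.
Rounded: 1.56 × 10³ J/K.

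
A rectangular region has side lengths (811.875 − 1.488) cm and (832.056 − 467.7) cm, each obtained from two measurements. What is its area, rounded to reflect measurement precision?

2.953 × 10⁵ cm²

811.875 − 1.488 = 810.387, limited to 3 d.p. → 6 s.f.; 832.056 − 467.7 = 364.356, limited to 1 d.p. → 4 s.f.
Carrying full precision, 810.387 × 364.356 = 295269.365772; keep min(6, 4) = 4 s.f.
Rounded to 4 significant figures: 2.953 × 10⁵ cm².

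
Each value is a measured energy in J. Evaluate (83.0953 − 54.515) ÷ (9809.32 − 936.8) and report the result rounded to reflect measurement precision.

83.0953 − 54.515 = 28.5803, limited to 3 d.p. → 5 s.f.; 9809.32 − 936.8 = 8872.52, limited to 1 d.p. → 5 s.f.
Carrying full precision, 28.5803 ÷ 8872.52 = 0.00322121561856…; keep min(5, 5) = 5 s.f.
Rounded to 5 significant figures: 0.0032212.

0.0032212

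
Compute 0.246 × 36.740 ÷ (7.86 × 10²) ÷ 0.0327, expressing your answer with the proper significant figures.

0.246 × 36.740 ÷ (7.86 × 10²) ÷ 0.0327 = 0.351644606298…
Multiplication/division keeps the fewest significant figures: 0.246 → 3 s.f., 36.740 → 5 s.f., 7.86 × 10² → 3 s.f., 0.0327 → 3 s.f.; limit is 3.
Rounded to 3 significant figures: 0.352.

0.352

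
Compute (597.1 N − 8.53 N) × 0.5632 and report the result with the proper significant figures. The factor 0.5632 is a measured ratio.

597.1 N − 8.53 N = 588.57 N; the difference is limited to 1 decimal place (4 s.f.).
Carrying full precision, 588.57 × 0.5632 = 331.482624 N; 0.5632 has 4 s.f., so the result keeps min(4, 4) = 4 s.f.
Rounded to 4 significant figures: 331.5 N.

331.5 N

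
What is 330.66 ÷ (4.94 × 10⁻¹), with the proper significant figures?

330.66 ÷ (4.94 × 10⁻¹) = 669.352226721…
Multiplication/division keeps the fewest significant figures: 330.66 → 5 s.f., 4.94 × 10⁻¹ → 3 s.f.; limit is 3.
Rounded to 3 significant figures: 6.69 × 10².

6.69 × 10²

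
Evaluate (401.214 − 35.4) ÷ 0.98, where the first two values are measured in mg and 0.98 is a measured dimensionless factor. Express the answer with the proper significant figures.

401.214 mg − 35.4 mg = 365.814 mg; the difference is limited to 1 decimal place (4 s.f.).
Carrying full precision, 365.814 ÷ 0.98 = 373.279591837… mg; 0.98 has 2 s.f., so the result keeps min(4, 2) = 2 s.f.
Rounded to 2 significant figures: 3.7 × 10^2 mg.

3.7 × 10^2 mg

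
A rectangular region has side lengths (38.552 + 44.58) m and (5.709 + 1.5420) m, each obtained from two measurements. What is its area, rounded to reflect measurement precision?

602.8 m²

38.552 + 44.58 = 83.132, limited to 2 d.p. → 4 s.f.; 5.709 + 1.5420 = 7.2510, limited to 3 d.p. → 4 s.f.
Carrying full precision, 83.132 × 7.2510 = 602.790132; keep min(4, 4) = 4 s.f.
Rounded to 4 significant figures: 602.8 m².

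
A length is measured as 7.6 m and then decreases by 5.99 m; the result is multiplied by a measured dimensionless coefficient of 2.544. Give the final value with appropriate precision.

7.6 m − 5.99 m = 1.61 m; the difference is limited to 1 decimal place (2 s.f.).
Carrying full precision, 1.61 × 2.544 = 4.09584 m; 2.544 has 4 s.f., so the result keeps min(2, 4) = 2 s.f.
Rounded to 2 significant figures: 4.1 m.

4.1 m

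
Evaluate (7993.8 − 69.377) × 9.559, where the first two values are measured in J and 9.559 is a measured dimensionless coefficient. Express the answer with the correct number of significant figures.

7.575 × 10⁴ J

7993.8 J − 69.377 J = 7924.423 J; the difference is limited to 1 decimal place (5 s.f.).
Carrying full precision, 7924.423 × 9.559 = 75749.559457 J; 9.559 has 4 s.f., so the result keeps min(5, 4) = 4 s.f.
Rounded to 4 significant figures: 7.575 × 10⁴ J.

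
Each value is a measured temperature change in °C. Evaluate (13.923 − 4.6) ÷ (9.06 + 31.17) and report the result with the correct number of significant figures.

13.923 − 4.6 = 9.323, limited to 1 d.p. → 2 s.f.; 9.06 + 31.17 = 40.23, limited to 2 d.p. → 4 s.f.
Carrying full precision, 9.323 ÷ 40.23 = 0.231742480736…; keep min(2, 4) = 2 s.f.
Rounded to 2 significant figures: 0.23.

0.23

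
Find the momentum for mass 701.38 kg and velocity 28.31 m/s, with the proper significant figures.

1.986 × 10⁴ kg·m/s

momentum = 701.38 kg × 28.31 m/s = 19856.0678 kg·m/s.
701.38 has 5 significant figures; 28.31 has 4.
Division/multiplication keeps the fewest: 4 significant figures.
Rounded: 1.986 × 10⁴ kg·m/s.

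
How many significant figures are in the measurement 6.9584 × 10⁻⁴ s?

6.9584 × 10⁻⁴: in scientific notation every digit of the coefficient is significant.

5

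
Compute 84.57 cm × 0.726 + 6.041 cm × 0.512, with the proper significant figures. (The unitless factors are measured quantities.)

84.57 × 0.726 = 61.39782 → 61.4 cm (3 s.f., last digit at the 10^-1 place).
6.041 × 0.512 = 3.092992 → 3.09 cm (3 s.f., last digit at the 10^-2 place).
Sum: 64.490812 cm; keep the coarser place, 10^-1.
Result: 64.5 cm.

64.5 cm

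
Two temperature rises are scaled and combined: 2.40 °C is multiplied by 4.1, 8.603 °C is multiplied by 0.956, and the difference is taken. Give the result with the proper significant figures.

1.6 °C

2.40 × 4.1 = 9.84 → 9.8 °C (2 s.f., last digit at the 10^-1 place).
8.603 × 0.956 = 8.224468 → 8.22 °C (3 s.f., last digit at the 10^-2 place).
Difference: 1.615532 °C; keep the coarser place, 10^-1.
Result: 1.6 °C.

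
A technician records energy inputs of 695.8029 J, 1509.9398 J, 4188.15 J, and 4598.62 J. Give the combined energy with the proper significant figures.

10992.51 J

695.8029 J + 1509.9398 J + 4188.15 J + 4598.62 J = 10992.5127 J.
Addition/subtraction keeps the fewest decimal places: 695.8029 → 4 decimal places, 1509.9398 → 4 decimal places, 4188.15 → 2 decimal places, 4598.62 → 2 decimal places; limit is 2.
Rounded to 2 decimal places: 10992.51 J.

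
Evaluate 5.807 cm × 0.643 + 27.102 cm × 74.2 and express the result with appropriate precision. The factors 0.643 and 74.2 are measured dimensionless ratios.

5.807 × 0.643 = 3.733901 → 3.73 cm (3 s.f., last digit at the 10^-2 place).
27.102 × 74.2 = 2010.9684 → 2.01 × 10^3 cm (3 s.f., last digit at the 10^1 place).
Sum: 2014.702301 cm; keep the coarser place, 10^1.
Result: 2.01 × 10^3 cm.

2.01 × 10^3 cm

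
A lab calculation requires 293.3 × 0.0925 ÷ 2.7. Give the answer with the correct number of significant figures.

293.3 × 0.0925 ÷ 2.7 = 10.0482407407…
Multiplication/division keeps the fewest significant figures: 293.3 → 4 s.f., 0.0925 → 3 s.f., 2.7 → 2 s.f.; limit is 2.
Rounded to 2 significant figures: 10.

10.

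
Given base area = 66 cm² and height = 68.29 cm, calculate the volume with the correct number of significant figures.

4.5 × 10^3 cm³

volume = 66 cm² × 68.29 cm = 4507.14 cm³.
66 has 2 significant figures; 68.29 has 4.
Division/multiplication keeps the fewest: 2 significant figures.
Rounded: 4.5 × 10^3 cm³.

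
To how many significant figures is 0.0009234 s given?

0.0009234: leading zeros are not significant.

4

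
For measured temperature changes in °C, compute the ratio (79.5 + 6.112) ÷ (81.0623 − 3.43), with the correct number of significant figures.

1.10

79.5 + 6.112 = 85.612, limited to 1 d.p. → 3 s.f.; 81.0623 − 3.43 = 77.6323, limited to 2 d.p. → 4 s.f.
Carrying full precision, 85.612 ÷ 77.6323 = 1.10278840122…; keep min(3, 4) = 3 s.f.
Rounded to 3 significant figures: 1.10.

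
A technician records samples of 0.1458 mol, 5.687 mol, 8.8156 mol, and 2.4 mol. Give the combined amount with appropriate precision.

0.1458 mol + 5.687 mol + 8.8156 mol + 2.4 mol = 17.0484 mol.
Addition/subtraction keeps the fewest decimal places: 0.1458 → 4 decimal places, 5.687 → 3 decimal places, 8.8156 → 4 decimal places, 2.4 → 1 decimal place; limit is 1.
Rounded to 1 decimal place: 17.0 mol.

17.0 mol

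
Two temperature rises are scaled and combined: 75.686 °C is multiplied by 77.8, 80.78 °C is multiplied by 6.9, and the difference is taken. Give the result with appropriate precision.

5.33 × 10^3 °C

75.686 × 77.8 = 5888.3708 → 5.89 × 10^3 °C (3 s.f., last digit at the 10^1 place).
80.78 × 6.9 = 557.382 → 5.6 × 10^2 °C (2 s.f., last digit at the 10^1 place).
Difference: 5330.9888 °C; keep the coarser place, 10^1.
Result: 5.33 × 10^3 °C.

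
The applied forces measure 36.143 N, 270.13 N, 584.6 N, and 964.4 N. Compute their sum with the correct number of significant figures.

1855.3 N

36.143 N + 270.13 N + 584.6 N + 964.4 N = 1855.273 N.
Addition/subtraction keeps the fewest decimal places: 36.143 → 3 decimal places, 270.13 → 2 decimal places, 584.6 → 1 decimal place, 964.4 → 1 decimal place; limit is 1.
Rounded to 1 decimal place: 1855.3 N.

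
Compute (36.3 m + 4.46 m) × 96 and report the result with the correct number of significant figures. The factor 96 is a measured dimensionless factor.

3.9 × 10^3 m

36.3 m + 4.46 m = 40.76 m; the sum is limited to 1 decimal place (3 s.f.).
Carrying full precision, 40.76 × 96 = 3912.96 m; 96 has 2 s.f., so the result keeps min(3, 2) = 2 s.f.
Rounded to 2 significant figures: 3.9 × 10^3 m.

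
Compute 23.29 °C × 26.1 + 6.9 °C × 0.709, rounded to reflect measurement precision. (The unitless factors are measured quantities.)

23.29 × 26.1 = 607.869 → 608 °C (3 s.f., last digit at the 10^0 place).
6.9 × 0.709 = 4.8921 → 4.9 °C (2 s.f., last digit at the 10^-1 place).
Sum: 612.7611 °C; keep the coarser place, 10^0.
Result: 613 °C.

613 °C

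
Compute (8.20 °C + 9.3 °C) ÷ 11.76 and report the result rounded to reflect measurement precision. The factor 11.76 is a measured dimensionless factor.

8.20 °C + 9.3 °C = 17.50 °C; the sum is limited to 1 decimal place (3 s.f.).
Carrying full precision, 17.50 ÷ 11.76 = 1.4880952381… °C; 11.76 has 4 s.f., so the result keeps min(3, 4) = 3 s.f.
Rounded to 3 significant figures: 1.49 °C.

1.49 °C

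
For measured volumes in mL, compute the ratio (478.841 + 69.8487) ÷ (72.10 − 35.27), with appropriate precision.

478.841 + 69.8487 = 548.6897, limited to 3 d.p. → 6 s.f.; 72.10 − 35.27 = 36.83, limited to 2 d.p. → 4 s.f.
Carrying full precision, 548.6897 ÷ 36.83 = 14.8979011675…; keep min(6, 4) = 4 s.f.
Rounded to 4 significant figures: 14.90.

14.90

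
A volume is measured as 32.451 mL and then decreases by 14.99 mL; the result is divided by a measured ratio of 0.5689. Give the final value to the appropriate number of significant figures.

32.451 mL − 14.99 mL = 17.461 mL; the difference is limited to 2 decimal places (4 s.f.).
Carrying full precision, 17.461 ÷ 0.5689 = 30.6925645983… mL; 0.5689 has 4 s.f., so the result keeps min(4, 4) = 4 s.f.
Rounded to 4 significant figures: 30.69 mL.

30.69 mL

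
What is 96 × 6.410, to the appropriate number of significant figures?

6.2 × 10^2

96 × 6.410 = 615.36
Multiplication/division keeps the fewest significant figures: 96 → 2 s.f., 6.410 → 4 s.f.; limit is 2.
Rounded to 2 significant figures: 6.2 × 10^2.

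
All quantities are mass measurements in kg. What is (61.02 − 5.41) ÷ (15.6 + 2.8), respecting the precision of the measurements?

61.02 − 5.41 = 55.61, limited to 2 d.p. → 4 s.f.; 15.6 + 2.8 = 18.4, limited to 1 d.p. → 3 s.f.
Carrying full precision, 55.61 ÷ 18.4 = 3.0222826087…; keep min(4, 3) = 3 s.f.
Rounded to 3 significant figures: 3.02.

3.02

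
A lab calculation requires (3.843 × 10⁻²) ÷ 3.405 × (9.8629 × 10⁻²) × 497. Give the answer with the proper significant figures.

(3.843 × 10⁻²) ÷ 3.405 × (9.8629 × 10⁻²) × 497 = 0.553240909718…
Multiplication/division keeps the fewest significant figures: 3.843 × 10⁻² → 4 s.f., 3.405 → 4 s.f., 9.8629 × 10⁻² → 5 s.f., 497 → 3 s.f.; limit is 3.
Rounded to 3 significant figures: 0.553.

0.553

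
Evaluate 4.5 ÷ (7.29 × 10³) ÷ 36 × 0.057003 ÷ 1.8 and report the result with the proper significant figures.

5.4 × 10⁻⁷

4.5 ÷ (7.29 × 10³) ÷ 36 × 0.057003 ÷ 1.8 = 5.43009830818 × 10^-7…
Multiplication/division keeps the fewest significant figures: 4.5 → 2 s.f., 7.29 × 10³ → 3 s.f., 36 → 2 s.f., 0.057003 → 5 s.f., 1.8 → 2 s.f.; limit is 2.
Rounded to 2 significant figures: 5.4 × 10⁻⁷.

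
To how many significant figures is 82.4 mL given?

3

82.4: every digit is nonzero and significant.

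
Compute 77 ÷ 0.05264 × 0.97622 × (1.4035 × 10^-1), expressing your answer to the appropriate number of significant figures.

2.0 × 10^2

77 ÷ 0.05264 × 0.97622 × (1.4035 × 10^-1) = 200.417187101…
Multiplication/division keeps the fewest significant figures: 77 → 2 s.f., 0.05264 → 4 s.f., 0.97622 → 5 s.f., 1.4035 × 10^-1 → 5 s.f.; limit is 2.
Rounded to 2 significant figures: 2.0 × 10^2.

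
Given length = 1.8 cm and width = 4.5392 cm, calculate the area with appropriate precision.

8.2 cm²

area = 1.8 cm × 4.5392 cm = 8.17056 cm².
1.8 has 2 significant figures; 4.5392 has 5.
Division/multiplication keeps the fewest: 2 significant figures.
Rounded: 8.2 cm².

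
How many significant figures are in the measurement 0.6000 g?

0.6000: leading zeros are not significant; trailing zeros after a decimal point are significant.

4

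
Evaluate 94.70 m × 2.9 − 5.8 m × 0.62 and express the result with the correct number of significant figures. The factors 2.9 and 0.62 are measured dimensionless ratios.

2.7 × 10² m

94.70 × 2.9 = 274.63 → 2.7 × 10² m (2 s.f., last digit at the 10^1 place).
5.8 × 0.62 = 3.596 → 3.6 m (2 s.f., last digit at the 10^-1 place).
Difference: 271.034 m; keep the coarser place, 10^1.
Result: 2.7 × 10² m.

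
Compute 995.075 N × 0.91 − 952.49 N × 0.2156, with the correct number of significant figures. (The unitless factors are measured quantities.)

7.0 × 10^2 N

995.075 × 0.91 = 905.51825 → 9.1 × 10^2 N (2 s.f., last digit at the 10^1 place).
952.49 × 0.2156 = 205.356844 → 205.4 N (4 s.f., last digit at the 10^-1 place).
Difference: 700.161406 N; keep the coarser place, 10^1.
Result: 7.0 × 10^2 N.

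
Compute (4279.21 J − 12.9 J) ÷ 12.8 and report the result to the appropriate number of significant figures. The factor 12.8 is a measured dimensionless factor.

333 J

4279.21 J − 12.9 J = 4266.31 J; the difference is limited to 1 decimal place (5 s.f.).
Carrying full precision, 4266.31 ÷ 12.8 = 333.30546875 J; 12.8 has 3 s.f., so the result keeps min(5, 3) = 3 s.f.
Rounded to 3 significant figures: 333 J.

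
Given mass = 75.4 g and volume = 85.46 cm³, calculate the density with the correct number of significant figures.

density = 75.4 g ÷ 85.46 cm³ = 0.882284109525… g/cm³.
75.4 has 3 significant figures; 85.46 has 4.
Division/multiplication keeps the fewest: 3 significant figures.
Rounded: 0.882 g/cm³.

0.882 g/cm³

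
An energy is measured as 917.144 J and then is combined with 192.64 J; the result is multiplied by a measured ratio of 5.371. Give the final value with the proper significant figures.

5961 J

917.144 J + 192.64 J = 1109.784 J; the sum is limited to 2 decimal places (6 s.f.).
Carrying full precision, 1109.784 × 5.371 = 5960.649864 J; 5.371 has 4 s.f., so the result keeps min(6, 4) = 4 s.f.
Rounded to 4 significant figures: 5961 J.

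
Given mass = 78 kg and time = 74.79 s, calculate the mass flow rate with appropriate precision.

1.0 kg/s

mass flow rate = 78 kg ÷ 74.79 s = 1.04292017649… kg/s.
78 has 2 significant figures; 74.79 has 4.
Division/multiplication keeps the fewest: 2 significant figures.
Rounded: 1.0 kg/s.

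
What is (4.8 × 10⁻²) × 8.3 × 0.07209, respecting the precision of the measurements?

(4.8 × 10⁻²) × 8.3 × 0.07209 = 0.028720656
Multiplication/division keeps the fewest significant figures: 4.8 × 10⁻² → 2 s.f., 8.3 → 2 s.f., 0.07209 → 4 s.f.; limit is 2.
Rounded to 2 significant figures: 2.9 × 10⁻².

2.9 × 10⁻²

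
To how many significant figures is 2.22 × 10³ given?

3

2.22 × 10³: in scientific notation every digit of the coefficient is significant.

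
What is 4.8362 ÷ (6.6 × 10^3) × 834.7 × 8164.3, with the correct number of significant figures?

4.8362 ÷ (6.6 × 10^3) × 834.7 × 8164.3 = 4993.55324845…
Multiplication/division keeps the fewest significant figures: 4.8362 → 5 s.f., 6.6 × 10^3 → 2 s.f., 834.7 → 4 s.f., 8164.3 → 5 s.f.; limit is 2.
Rounded to 2 significant figures: 5.0 × 10^3.

5.0 × 10^3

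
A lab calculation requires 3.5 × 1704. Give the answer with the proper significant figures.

3.5 × 1704 = 5964
Multiplication/division keeps the fewest significant figures: 3.5 → 2 s.f., 1704 → 4 s.f.; limit is 2.
Rounded to 2 significant figures: 6.0 × 10^3.

6.0 × 10^3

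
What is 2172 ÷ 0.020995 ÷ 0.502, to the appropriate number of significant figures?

2.06 × 10^5

2172 ÷ 0.020995 ÷ 0.502 = 206082.077975…
Multiplication/division keeps the fewest significant figures: 2172 → 4 s.f., 0.020995 → 5 s.f., 0.502 → 3 s.f.; limit is 3.
Rounded to 3 significant figures: 2.06 × 10^5.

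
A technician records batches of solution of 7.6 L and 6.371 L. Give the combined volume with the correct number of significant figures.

7.6 L + 6.371 L = 13.971 L.
Addition/subtraction keeps the fewest decimal places: 7.6 → 1 decimal place, 6.371 → 3 decimal places; limit is 1.
Rounded to 1 decimal place: 14.0 L.

14.0 L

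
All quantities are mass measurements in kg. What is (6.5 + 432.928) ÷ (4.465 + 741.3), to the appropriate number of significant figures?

0.5892

6.5 + 432.928 = 439.428, limited to 1 d.p. → 4 s.f.; 4.465 + 741.3 = 745.765, limited to 1 d.p. → 4 s.f.
Carrying full precision, 439.428 ÷ 745.765 = 0.589231192132…; keep min(4, 4) = 4 s.f.
Rounded to 4 significant figures: 0.5892.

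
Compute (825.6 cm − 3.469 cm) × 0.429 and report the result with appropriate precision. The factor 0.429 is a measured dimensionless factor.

3.53 × 10^2 cm

825.6 cm − 3.469 cm = 822.131 cm; the difference is limited to 1 decimal place (4 s.f.).
Carrying full precision, 822.131 × 0.429 = 352.694199 cm; 0.429 has 3 s.f., so the result keeps min(4, 3) = 3 s.f.
Rounded to 3 significant figures: 3.53 × 10^2 cm.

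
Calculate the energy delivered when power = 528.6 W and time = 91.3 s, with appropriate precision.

4.83 × 10⁴ J

energy delivered = 528.6 W × 91.3 s = 48261.18 J.
528.6 has 4 significant figures; 91.3 has 3.
Division/multiplication keeps the fewest: 3 significant figures.
Rounded: 4.83 × 10⁴ J.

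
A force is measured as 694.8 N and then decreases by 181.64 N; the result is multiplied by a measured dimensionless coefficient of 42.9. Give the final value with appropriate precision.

2.20 × 10^4 N

694.8 N − 181.64 N = 513.16 N; the difference is limited to 1 decimal place (4 s.f.).
Carrying full precision, 513.16 × 42.9 = 22014.564 N; 42.9 has 3 s.f., so the result keeps min(4, 3) = 3 s.f.
Rounded to 3 significant figures: 2.20 × 10^4 N.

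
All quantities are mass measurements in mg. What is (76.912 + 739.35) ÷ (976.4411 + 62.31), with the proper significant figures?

0.78581

76.912 + 739.35 = 816.262, limited to 2 d.p. → 5 s.f.; 976.4411 + 62.31 = 1038.7511, limited to 2 d.p. → 6 s.f.
Carrying full precision, 816.262 ÷ 1038.7511 = 0.785810960874…; keep min(5, 6) = 5 s.f.
Rounded to 5 significant figures: 0.78581.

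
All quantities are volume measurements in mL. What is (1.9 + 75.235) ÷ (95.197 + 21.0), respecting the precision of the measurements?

6.64 × 10⁻¹

1.9 + 75.235 = 77.135, limited to 1 d.p. → 3 s.f.; 95.197 + 21.0 = 116.197, limited to 1 d.p. → 4 s.f.
Carrying full precision, 77.135 ÷ 116.197 = 0.663829530883…; keep min(3, 4) = 3 s.f.
Rounded to 3 significant figures: 6.64 × 10⁻¹.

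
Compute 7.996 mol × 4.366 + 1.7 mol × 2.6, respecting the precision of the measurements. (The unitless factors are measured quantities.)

7.996 × 4.366 = 34.910536 → 34.91 mol (4 s.f., last digit at the 10^-2 place).
1.7 × 2.6 = 4.42 → 4.4 mol (2 s.f., last digit at the 10^-1 place).
Sum: 39.330536 mol; keep the coarser place, 10^-1.
Result: 39.3 mol.

39.3 mol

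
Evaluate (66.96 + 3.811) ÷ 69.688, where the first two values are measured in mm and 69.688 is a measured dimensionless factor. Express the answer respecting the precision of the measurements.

66.96 mm + 3.811 mm = 70.771 mm; the sum is limited to 2 decimal places (4 s.f.).
Carrying full precision, 70.771 ÷ 69.688 = 1.01554069567… mm; 69.688 has 5 s.f., so the result keeps min(4, 5) = 4 s.f.
Rounded to 4 significant figures: 1.016 mm.

1.016 mm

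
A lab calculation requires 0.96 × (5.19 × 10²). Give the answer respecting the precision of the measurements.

0.96 × (5.19 × 10²) = 498.24
Multiplication/division keeps the fewest significant figures: 0.96 → 2 s.f., 5.19 × 10² → 3 s.f.; limit is 2.
Rounded to 2 significant figures: 5.0 × 10².

5.0 × 10²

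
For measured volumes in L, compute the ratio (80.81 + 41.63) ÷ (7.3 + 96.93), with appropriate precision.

1.175

80.81 + 41.63 = 122.44, limited to 2 d.p. → 5 s.f.; 7.3 + 96.93 = 104.23, limited to 1 d.p. → 4 s.f.
Carrying full precision, 122.44 ÷ 104.23 = 1.17470977646…; keep min(5, 4) = 4 s.f.
Rounded to 4 significant figures: 1.175.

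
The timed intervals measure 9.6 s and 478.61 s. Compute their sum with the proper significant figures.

488.2 s

9.6 s + 478.61 s = 488.21 s.
Addition/subtraction keeps the fewest decimal places: 9.6 → 1 decimal place, 478.61 → 2 decimal places; limit is 1.
Rounded to 1 decimal place: 488.2 s.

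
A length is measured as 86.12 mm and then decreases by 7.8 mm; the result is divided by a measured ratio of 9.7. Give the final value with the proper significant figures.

86.12 mm − 7.8 mm = 78.32 mm; the difference is limited to 1 decimal place (3 s.f.).
Carrying full precision, 78.32 ÷ 9.7 = 8.07422680412… mm; 9.7 has 2 s.f., so the result keeps min(3, 2) = 2 s.f.
Rounded to 2 significant figures: 8.1 mm.

8.1 mm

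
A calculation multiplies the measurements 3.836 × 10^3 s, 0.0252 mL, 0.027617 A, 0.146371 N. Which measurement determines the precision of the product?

0.0252 mL

3.836 × 10^3 s → 4 s.f.; 0.0252 mL → 3 s.f.; 0.027617 A → 5 s.f.; 0.146371 N → 6 s.f.
The fewest is 3 significant figures, from 0.0252 mL.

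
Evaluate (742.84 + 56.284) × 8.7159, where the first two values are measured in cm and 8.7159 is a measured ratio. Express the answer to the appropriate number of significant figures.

742.84 cm + 56.284 cm = 799.124 cm; the sum is limited to 2 decimal places (5 s.f.).
Carrying full precision, 799.124 × 8.7159 = 6965.0848716 cm; 8.7159 has 5 s.f., so the result keeps min(5, 5) = 5 s.f.
Rounded to 5 significant figures: 6965.1 cm.

6965.1 cm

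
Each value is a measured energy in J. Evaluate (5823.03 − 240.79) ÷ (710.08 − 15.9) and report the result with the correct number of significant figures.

5823.03 − 240.79 = 5582.24, limited to 2 d.p. → 6 s.f.; 710.08 − 15.9 = 694.18, limited to 1 d.p. → 4 s.f.
Carrying full precision, 5582.24 ÷ 694.18 = 8.04148779855…; keep min(6, 4) = 4 s.f.
Rounded to 4 significant figures: 8.041.

8.041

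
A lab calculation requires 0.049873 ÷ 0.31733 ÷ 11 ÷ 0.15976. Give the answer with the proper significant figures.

0.049873 ÷ 0.31733 ÷ 11 ÷ 0.15976 = 0.0894321402634…
Multiplication/division keeps the fewest significant figures: 0.049873 → 5 s.f., 0.31733 → 5 s.f., 11 → 2 s.f., 0.15976 → 5 s.f.; limit is 2.
Rounded to 2 significant figures: 0.089.

0.089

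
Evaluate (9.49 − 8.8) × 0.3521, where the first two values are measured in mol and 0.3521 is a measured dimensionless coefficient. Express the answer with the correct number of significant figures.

9.49 mol − 8.8 mol = 0.69 mol; the difference is limited to 1 decimal place (1 s.f.).
Carrying full precision, 0.69 × 0.3521 = 0.242949 mol; 0.3521 has 4 s.f., so the result keeps min(1, 4) = 1 s.f.
Rounded to 1 significant figure: 0.2 mol.

0.2 mol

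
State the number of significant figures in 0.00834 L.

3

0.00834: leading zeros are not significant.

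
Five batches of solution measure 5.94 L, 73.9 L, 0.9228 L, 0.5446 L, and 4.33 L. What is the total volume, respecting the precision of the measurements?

5.94 L + 73.9 L + 0.9228 L + 0.5446 L + 4.33 L = 85.6374 L.
Addition/subtraction keeps the fewest decimal places: 5.94 → 2 decimal places, 73.9 → 1 decimal place, 0.9228 → 4 decimal places, 0.5446 → 4 decimal places, 4.33 → 2 decimal places; limit is 1.
Rounded to 1 decimal place: 85.6 L.

85.6 L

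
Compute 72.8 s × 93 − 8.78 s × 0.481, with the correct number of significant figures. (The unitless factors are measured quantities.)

6.8 × 10³ s

72.8 × 93 = 6770.4 → 6.8 × 10³ s (2 s.f., last digit at the 10^2 place).
8.78 × 0.481 = 4.22318 → 4.22 s (3 s.f., last digit at the 10^-2 place).
Difference: 6766.17682 s; keep the coarser place, 10^2.
Result: 6.8 × 10³ s.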